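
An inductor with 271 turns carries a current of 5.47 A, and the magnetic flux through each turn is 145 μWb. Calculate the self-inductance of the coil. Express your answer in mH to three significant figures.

L ≈ 7.18 mH

Self-inductance is defined by L = NΦ_B/I (flux linkage over current).
L = (271)(1.450×10^-4 Wb)/(5.47 A) = 7.184×10^-3 H.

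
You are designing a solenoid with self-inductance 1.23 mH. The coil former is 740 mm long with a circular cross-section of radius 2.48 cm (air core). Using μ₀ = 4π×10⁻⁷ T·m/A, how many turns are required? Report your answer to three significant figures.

N ≈ 612 turns

A = πr² = π(2.480×10^-2 m)² = 1.932×10^-3 m².
From L = μ₀N²A/ℓ, N = √(Lℓ / (μ₀A)).
N = √[(1.230×10^-3)(0.74) / ((4π×10⁻⁷)×1.932×10^-3)] = √(3.749×10^5) ≈ 612.3.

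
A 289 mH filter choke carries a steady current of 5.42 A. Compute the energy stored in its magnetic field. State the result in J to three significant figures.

Stored magnetic energy: U = ½LI².
U = ½(0.289 H)(5.42 A)² = 4.2449 J.

U ≈ 4.24 J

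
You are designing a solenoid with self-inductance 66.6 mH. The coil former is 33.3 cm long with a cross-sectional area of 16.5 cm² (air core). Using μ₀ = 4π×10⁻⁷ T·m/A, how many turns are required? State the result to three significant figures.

N ≈ 3270 turns

A = 16.5 cm² = 1.650×10^-3 m².
From L = μ₀N²A/ℓ, N = √(Lℓ / (μ₀A)).
N = √[(6.660×10^-2)(0.333) / ((4π×10⁻⁷)×1.650×10^-3)] = √(1.070×10^7) ≈ 3270.5.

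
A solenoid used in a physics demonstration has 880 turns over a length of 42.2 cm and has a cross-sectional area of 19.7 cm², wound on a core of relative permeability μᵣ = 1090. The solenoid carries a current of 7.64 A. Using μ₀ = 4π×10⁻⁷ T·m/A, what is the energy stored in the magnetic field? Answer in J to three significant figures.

A = 19.7 cm² = 1.970×10^-3 m².
L = μ₀μᵣN²A/ℓ = (4π×10⁻⁷)(1090)(880)²(1.970×10^-3)/(0.422) = 4.952 H.
U = ½LI² = ½(4.952)(7.64)² = 144.5 J.

U ≈ 145 J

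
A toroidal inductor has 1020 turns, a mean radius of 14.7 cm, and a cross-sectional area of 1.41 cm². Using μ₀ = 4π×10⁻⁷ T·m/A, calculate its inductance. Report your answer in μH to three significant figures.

L ≈ 200 μH

For a thin toroid, L = μ₀N²A/(2πR).
L = (4π×10⁻⁷)(1020)²(1.410×10^-4) / (2π×0.147 m) = 1.996×10^-4 H.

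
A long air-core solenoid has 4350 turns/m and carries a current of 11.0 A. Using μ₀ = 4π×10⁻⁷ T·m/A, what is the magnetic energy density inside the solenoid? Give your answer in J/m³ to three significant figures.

B = μ₀nI = (4π×10⁻⁷)(4.350×10^3)(11.0) = 6.013×10^-2 T.
u = B²/(2μ₀) = (6.013×10^-2)²/(2×4π×10⁻⁷) = 1.439×10^3 J/m³.

u ≈ 1440 J/m³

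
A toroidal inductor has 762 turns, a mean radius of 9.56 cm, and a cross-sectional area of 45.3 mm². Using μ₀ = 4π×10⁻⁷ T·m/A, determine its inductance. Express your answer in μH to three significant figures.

L ≈ 55.0 μH

For a thin toroid, L = μ₀N²A/(2πR).
L = (4π×10⁻⁷)(762)²(4.530×10^-5) / (2π×9.560×10^-2 m) = 5.503×10^-5 H.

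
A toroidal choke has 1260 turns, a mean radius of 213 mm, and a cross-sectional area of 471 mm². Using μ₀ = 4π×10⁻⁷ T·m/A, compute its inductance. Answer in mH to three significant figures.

For a thin toroid, L = μ₀N²A/(2πR).
L = (4π×10⁻⁷)(1260)²(4.710×10^-4) / (2π×0.213 m) = 7.021×10^-4 H.

L ≈ 0.702 mH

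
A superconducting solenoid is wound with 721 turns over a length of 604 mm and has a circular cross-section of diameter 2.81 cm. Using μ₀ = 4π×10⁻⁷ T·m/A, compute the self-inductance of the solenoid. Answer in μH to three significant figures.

L ≈ 671 μH

A = π(d/2)² = π(1.405×10^-2 m)² = 6.202×10^-4 m².
For a long solenoid, L = μ₀N²A/ℓ.
L = (4π×10⁻⁷)(721)²(6.202×10^-4)/(0.604 m) = 6.707×10^-4 H.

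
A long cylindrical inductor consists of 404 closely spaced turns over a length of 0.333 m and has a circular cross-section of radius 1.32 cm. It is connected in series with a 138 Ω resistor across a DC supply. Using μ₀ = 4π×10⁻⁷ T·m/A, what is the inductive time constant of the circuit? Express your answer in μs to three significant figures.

A = πr² = π(1.320×10^-2 m)² = 5.474×10^-4 m².
L = μ₀N²A/ℓ = (4π×10⁻⁷)(404)²(5.474×10^-4)/(0.333) = 3.372×10^-4 H.
τ = L/R = (3.372×10^-4)/(138) = 2.443×10^-6 s.

τ ≈ 2.44 μs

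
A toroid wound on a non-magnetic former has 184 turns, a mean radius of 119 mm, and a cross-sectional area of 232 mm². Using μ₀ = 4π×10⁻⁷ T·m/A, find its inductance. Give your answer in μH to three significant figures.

L ≈ 13.2 μH

For a thin toroid, L = μ₀N²A/(2πR).
L = (4π×10⁻⁷)(184)²(2.320×10^-4) / (2π×0.119 m) = 1.320×10^-5 H.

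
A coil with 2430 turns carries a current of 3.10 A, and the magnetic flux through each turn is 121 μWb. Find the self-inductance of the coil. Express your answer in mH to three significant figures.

L ≈ 94.8 mH

Self-inductance is defined by L = NΦ_B/I (flux linkage over current).
L = (2430)(1.210×10^-4 Wb)/(3.10 A) = 9.4848×10^-2 H.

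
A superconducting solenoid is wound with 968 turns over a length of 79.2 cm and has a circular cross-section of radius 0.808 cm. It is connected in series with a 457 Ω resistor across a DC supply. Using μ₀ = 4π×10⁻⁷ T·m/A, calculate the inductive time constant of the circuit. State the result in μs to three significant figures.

τ ≈ 0.667 μs

A = πr² = π(8.080×10^-3 m)² = 2.051×10^-4 m².
L = μ₀N²A/ℓ = (4π×10⁻⁷)(968)²(2.051×10^-4)/(0.792) = 3.049×10^-4 H.
τ = L/R = (3.049×10^-4)/(457) = 6.673×10^-7 s.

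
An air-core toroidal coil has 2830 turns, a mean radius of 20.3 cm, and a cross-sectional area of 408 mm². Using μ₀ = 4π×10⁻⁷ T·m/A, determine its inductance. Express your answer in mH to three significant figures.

L ≈ 3.22 mH

For a thin toroid, L = μ₀N²A/(2πR).
L = (4π×10⁻⁷)(2830)²(4.080×10^-4) / (2π×0.203 m) = 3.219×10^-3 H.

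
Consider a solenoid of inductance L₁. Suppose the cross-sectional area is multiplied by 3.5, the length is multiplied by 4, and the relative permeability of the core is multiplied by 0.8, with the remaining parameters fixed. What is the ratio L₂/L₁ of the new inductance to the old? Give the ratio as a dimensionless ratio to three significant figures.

L₂/L₁ = 0.700

For a solenoid, L ∝ μᵣN²A/ℓ.
L₂/L₁ = (3.5) × (4)^-1 × (0.8) = 0.700.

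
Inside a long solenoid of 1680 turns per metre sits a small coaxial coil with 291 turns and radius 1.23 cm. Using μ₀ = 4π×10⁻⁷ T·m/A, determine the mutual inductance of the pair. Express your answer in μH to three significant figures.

M ≈ 292 μH

The outer solenoid produces a uniform field B₁ = μ₀n₁I₁ across the inner coil,
so the flux linkage is N₂Φ = N₂B₁A₂ = μ₀n₁N₂A₂·I₁, giving M = μ₀n₁N₂A₂.
A₂ = πr² = π(1.230×10^-2 m)² = 4.753×10^-4 m².
M = (4π×10⁻⁷)(1680)(291)(4.753×10^-4) = 2.920×10^-4 H.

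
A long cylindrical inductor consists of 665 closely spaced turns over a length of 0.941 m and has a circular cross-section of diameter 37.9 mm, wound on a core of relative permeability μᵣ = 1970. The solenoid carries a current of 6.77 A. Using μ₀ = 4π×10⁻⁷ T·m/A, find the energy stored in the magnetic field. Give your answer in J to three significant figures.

U ≈ 30.1 J

A = π(d/2)² = π(1.895×10^-2 m)² = 1.128×10^-3 m².
L = μ₀μᵣN²A/ℓ = (4π×10⁻⁷)(1970)(665)²(1.128×10^-3)/(0.941) = 1.312 H.
U = ½LI² = ½(1.312)(6.77)² = 30.08 J.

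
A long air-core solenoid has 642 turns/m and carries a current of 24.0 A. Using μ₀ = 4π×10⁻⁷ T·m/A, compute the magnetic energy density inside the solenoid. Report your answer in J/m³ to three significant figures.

B = μ₀nI = (4π×10⁻⁷)(642)(24.0) = 1.936×10^-2 T.
u = B²/(2μ₀) = (1.936×10^-2)²/(2×4π×10⁻⁷) = 149.2 J/m³.

u ≈ 149 J/m³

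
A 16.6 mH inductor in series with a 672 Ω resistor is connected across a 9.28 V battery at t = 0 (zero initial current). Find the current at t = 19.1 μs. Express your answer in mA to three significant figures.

τ = L/R = 1.660×10^-2/672 = 2.470×10^-5 s; final current I_∞ = ε/R = 9.28/672 = 1.381×10^-2 A.
I(t) = I_∞(1 − e^(−t/τ)) with t/τ = 0.773.
I = (1.381×10^-2)(1 − e^(−0.773)) = 7.436×10^-3 A.

I ≈ 7.44 mA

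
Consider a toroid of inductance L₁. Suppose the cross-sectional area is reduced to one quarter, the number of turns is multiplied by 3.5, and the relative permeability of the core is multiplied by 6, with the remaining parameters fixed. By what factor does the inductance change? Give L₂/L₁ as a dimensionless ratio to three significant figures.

L₂/L₁ = 18.4

For a toroid, L ∝ μᵣN²A/R.
L₂/L₁ = (0.25) × (3.5)^2 × (6) = 18.4.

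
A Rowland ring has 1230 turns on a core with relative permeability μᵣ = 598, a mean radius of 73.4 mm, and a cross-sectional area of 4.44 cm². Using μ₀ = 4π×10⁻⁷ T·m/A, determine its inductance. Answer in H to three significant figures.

L ≈ 1.09 H

For a thin toroid, L = μ₀μᵣN²A/(2πR).
L = (4π×10⁻⁷)(598)(1230)²(4.440×10^-4) / (2π×7.340×10^-2 m) = 1.0945 H.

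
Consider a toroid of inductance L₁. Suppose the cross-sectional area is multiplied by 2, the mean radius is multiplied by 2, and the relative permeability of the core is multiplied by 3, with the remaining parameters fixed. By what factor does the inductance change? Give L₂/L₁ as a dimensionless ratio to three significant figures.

For a toroid, L ∝ μᵣN²A/R.
L₂/L₁ = (2) × (2)^-1 × (3) = 3.00.

L₂/L₁ = 3.00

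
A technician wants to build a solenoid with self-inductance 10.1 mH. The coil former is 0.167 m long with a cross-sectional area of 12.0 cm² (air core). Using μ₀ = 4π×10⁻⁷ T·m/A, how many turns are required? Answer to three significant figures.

N ≈ 1060 turns

A = 12.0 cm² = 1.200×10^-3 m².
From L = μ₀N²A/ℓ, N = √(Lℓ / (μ₀A)).
N = √[(1.010×10^-2)(0.167) / ((4π×10⁻⁷)×1.200×10^-3)] = √(1.119×10^6) ≈ 1057.6.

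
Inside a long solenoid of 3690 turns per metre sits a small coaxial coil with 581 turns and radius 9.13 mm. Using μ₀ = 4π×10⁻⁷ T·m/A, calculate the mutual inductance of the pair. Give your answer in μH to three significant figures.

M ≈ 706 μH

The outer solenoid produces a uniform field B₁ = μ₀n₁I₁ across the inner coil,
so the flux linkage is N₂Φ = N₂B₁A₂ = μ₀n₁N₂A₂·I₁, giving M = μ₀n₁N₂A₂.
A₂ = πr² = π(9.130×10^-3 m)² = 2.619×10^-4 m².
M = (4π×10⁻⁷)(3690)(581)(2.619×10^-4) = 7.055×10^-4 H.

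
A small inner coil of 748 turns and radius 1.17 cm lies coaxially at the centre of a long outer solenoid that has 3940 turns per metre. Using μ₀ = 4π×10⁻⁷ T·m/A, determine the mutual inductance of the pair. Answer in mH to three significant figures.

M ≈ 1.59 mH

The outer solenoid produces a uniform field B₁ = μ₀n₁I₁ across the inner coil,
so the flux linkage is N₂Φ = N₂B₁A₂ = μ₀n₁N₂A₂·I₁, giving M = μ₀n₁N₂A₂.
A₂ = πr² = π(1.170×10^-2 m)² = 4.301×10^-4 m².
M = (4π×10⁻⁷)(3940)(748)(4.301×10^-4) = 1.593×10^-3 H.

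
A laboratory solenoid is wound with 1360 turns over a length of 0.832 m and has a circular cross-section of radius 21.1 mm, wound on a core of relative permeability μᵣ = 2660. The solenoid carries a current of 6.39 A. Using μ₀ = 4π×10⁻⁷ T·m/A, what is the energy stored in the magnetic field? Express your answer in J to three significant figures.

U ≈ 212 J

A = πr² = π(2.110×10^-2 m)² = 1.399×10^-3 m².
L = μ₀μᵣN²A/ℓ = (4π×10⁻⁷)(2660)(1360)²(1.399×10^-3)/(0.832) = 10.39 H.
U = ½LI² = ½(10.39)(6.39)² = 212.2 J.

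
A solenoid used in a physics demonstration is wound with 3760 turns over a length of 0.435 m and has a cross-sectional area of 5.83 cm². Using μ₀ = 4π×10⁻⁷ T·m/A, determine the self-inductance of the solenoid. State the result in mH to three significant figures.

A = 5.83 cm² = 5.830×10^-4 m².
For a long solenoid, L = μ₀N²A/ℓ.
L = (4π×10⁻⁷)(3760)²(5.830×10^-4)/(0.435 m) = 2.381×10^-2 H.

L ≈ 23.8 mH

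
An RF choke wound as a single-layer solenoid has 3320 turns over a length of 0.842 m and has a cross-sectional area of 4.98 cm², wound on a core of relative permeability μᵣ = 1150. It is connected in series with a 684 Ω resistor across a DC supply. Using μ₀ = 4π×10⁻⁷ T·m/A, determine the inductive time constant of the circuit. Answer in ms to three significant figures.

A = 4.98 cm² = 4.980×10^-4 m².
L = μ₀μᵣN²A/ℓ = (4π×10⁻⁷)(1150)(3320)²(4.980×10^-4)/(0.842) = 9.421 H.
τ = L/R = (9.421)/(684) = 1.377×10^-2 s.

τ ≈ 13.8 ms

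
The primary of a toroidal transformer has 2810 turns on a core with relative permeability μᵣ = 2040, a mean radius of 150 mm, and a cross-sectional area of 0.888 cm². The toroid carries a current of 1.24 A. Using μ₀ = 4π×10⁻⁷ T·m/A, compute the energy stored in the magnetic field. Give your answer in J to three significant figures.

U ≈ 1.47 J

L = μ₀μᵣN²A/(2πR) = (4π×10⁻⁷)(2040)(2810)²(8.880×10^-5)/(2π×0.15) = 1.907 H.
U = ½LI² = ½(1.907)(1.24)² = 1.466 J.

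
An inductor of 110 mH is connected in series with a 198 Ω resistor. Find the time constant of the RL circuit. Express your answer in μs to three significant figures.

τ ≈ 556 μs

τ = L/R = (0.11 H)/(198 Ω) = 5.556×10^-4 s.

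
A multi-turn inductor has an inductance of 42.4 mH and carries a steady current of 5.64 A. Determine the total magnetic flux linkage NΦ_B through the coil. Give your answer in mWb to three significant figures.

From L = NΦ_B/I, the flux linkage is NΦ_B = LI.
NΦ_B = (4.240×10^-2 H)(5.64 A) = 0.2391 Wb.

NΦ_B ≈ 239 mWb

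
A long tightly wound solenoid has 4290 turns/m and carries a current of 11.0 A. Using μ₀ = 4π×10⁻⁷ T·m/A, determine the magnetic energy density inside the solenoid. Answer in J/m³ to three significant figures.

u ≈ 1400 J/m³

B = μ₀nI = (4π×10⁻⁷)(4.290×10^3)(11.0) = 5.930×10^-2 T.
u = B²/(2μ₀) = (5.930×10^-2)²/(2×4π×10⁻⁷) = 1.399×10^3 J/m³.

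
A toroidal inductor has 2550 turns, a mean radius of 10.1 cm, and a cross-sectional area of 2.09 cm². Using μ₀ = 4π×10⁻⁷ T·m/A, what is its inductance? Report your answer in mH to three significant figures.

For a thin toroid, L = μ₀N²A/(2πR).
L = (4π×10⁻⁷)(2550)²(2.090×10^-4) / (2π×0.101 m) = 2.691×10^-3 H.

L ≈ 2.69 mH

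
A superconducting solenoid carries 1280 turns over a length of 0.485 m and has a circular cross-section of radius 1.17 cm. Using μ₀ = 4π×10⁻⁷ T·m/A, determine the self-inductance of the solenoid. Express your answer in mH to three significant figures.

L ≈ 1.83 mH

A = πr² = π(1.170×10^-2 m)² = 4.301×10^-4 m².
For a long solenoid, L = μ₀N²A/ℓ.
L = (4π×10⁻⁷)(1280)²(4.301×10^-4)/(0.485 m) = 1.826×10^-3 H.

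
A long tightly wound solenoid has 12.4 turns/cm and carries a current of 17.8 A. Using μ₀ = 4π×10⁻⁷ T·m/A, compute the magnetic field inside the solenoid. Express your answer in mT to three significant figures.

B ≈ 27.7 mT

Inside a long solenoid, B = μ₀nI.
B = (4π×10⁻⁷)(1.240×10^3 m⁻¹)(17.8 A) = 2.774×10^-2 T.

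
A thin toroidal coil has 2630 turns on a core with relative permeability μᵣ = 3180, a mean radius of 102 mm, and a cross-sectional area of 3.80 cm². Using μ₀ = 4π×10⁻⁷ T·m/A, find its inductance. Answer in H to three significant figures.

L ≈ 16.4 H

For a thin toroid, L = μ₀μᵣN²A/(2πR).
L = (4π×10⁻⁷)(3180)(2630)²(3.800×10^-4) / (2π×0.102 m) = 16.39 H.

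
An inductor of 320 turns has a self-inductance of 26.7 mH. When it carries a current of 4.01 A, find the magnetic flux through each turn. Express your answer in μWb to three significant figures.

From L = NΦ_B/I, the flux per turn is Φ_B = LI/N.
Φ_B = (2.670×10^-2 H)(4.01 A)/320 = 3.346×10^-4 Wb.

Φ_B ≈ 335 μWb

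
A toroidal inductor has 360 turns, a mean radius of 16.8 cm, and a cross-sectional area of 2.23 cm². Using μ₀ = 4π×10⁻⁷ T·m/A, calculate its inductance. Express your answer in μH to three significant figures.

For a thin toroid, L = μ₀N²A/(2πR).
L = (4π×10⁻⁷)(360)²(2.230×10^-4) / (2π×0.168 m) = 3.441×10^-5 H.

L ≈ 34.4 μH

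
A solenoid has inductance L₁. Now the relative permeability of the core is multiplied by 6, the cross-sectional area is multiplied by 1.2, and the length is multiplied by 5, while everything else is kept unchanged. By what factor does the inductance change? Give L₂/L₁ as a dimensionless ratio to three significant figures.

For a solenoid, L ∝ μᵣN²A/ℓ.
L₂/L₁ = (6) × (1.2) × (5)^-1 = 1.44.

L₂/L₁ = 1.44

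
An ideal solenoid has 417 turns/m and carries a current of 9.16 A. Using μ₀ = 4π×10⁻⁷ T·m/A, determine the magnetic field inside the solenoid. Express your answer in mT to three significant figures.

Inside a long solenoid, B = μ₀nI.
B = (4π×10⁻⁷)(417 m⁻¹)(9.16 A) = 4.800×10^-3 T.

B ≈ 4.80 mT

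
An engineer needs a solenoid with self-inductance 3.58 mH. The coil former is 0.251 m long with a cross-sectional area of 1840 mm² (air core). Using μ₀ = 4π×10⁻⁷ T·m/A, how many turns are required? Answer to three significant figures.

N ≈ 623 turns

A = 1840 mm² = 1.840×10^-3 m².
From L = μ₀N²A/ℓ, N = √(Lℓ / (μ₀A)).
N = √[(3.580×10^-3)(0.251) / ((4π×10⁻⁷)×1.840×10^-3)] = √(3.886×10^5) ≈ 623.4.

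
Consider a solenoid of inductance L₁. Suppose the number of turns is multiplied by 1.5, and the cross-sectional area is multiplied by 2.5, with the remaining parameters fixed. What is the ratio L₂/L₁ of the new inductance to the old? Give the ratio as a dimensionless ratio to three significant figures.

L₂/L₁ = 5.63

For a solenoid, L ∝ μᵣN²A/ℓ.
L₂/L₁ = (1.5)^2 × (2.5) = 5.63.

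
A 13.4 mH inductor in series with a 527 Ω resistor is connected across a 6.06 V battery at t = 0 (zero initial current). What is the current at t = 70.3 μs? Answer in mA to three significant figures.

τ = L/R = 1.340×10^-2/527 = 2.543×10^-5 s; final current I_∞ = ε/R = 6.06/527 = 1.150×10^-2 A.
I(t) = I_∞(1 − e^(−t/τ)) with t/τ = 2.765.
I = (1.150×10^-2)(1 − e^(−2.765)) = 1.077×10^-2 A.

I ≈ 10.8 mA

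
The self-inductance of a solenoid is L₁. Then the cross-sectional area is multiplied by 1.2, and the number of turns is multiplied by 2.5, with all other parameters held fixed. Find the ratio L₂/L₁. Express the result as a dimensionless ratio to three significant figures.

L₂/L₁ = 7.50

For a solenoid, L ∝ μᵣN²A/ℓ.
L₂/L₁ = (1.2) × (2.5)^2 = 7.50.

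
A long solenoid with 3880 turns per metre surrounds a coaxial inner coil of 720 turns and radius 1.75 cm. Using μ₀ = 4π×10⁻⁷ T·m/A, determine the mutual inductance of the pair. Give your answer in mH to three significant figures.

The outer solenoid produces a uniform field B₁ = μ₀n₁I₁ across the inner coil,
so the flux linkage is N₂Φ = N₂B₁A₂ = μ₀n₁N₂A₂·I₁, giving M = μ₀n₁N₂A₂.
A₂ = πr² = π(1.750×10^-2 m)² = 9.621×10^-4 m².
M = (4π×10⁻⁷)(3880)(720)(9.621×10^-4) = 3.378×10^-3 H.

M ≈ 3.38 mH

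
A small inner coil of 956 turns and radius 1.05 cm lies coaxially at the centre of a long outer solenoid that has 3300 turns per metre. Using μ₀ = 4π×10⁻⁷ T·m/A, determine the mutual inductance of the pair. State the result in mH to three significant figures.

The outer solenoid produces a uniform field B₁ = μ₀n₁I₁ across the inner coil,
so the flux linkage is N₂Φ = N₂B₁A₂ = μ₀n₁N₂A₂·I₁, giving M = μ₀n₁N₂A₂.
A₂ = πr² = π(1.050×10^-2 m)² = 3.464×10^-4 m².
M = (4π×10⁻⁷)(3300)(956)(3.464×10^-4) = 1.373×10^-3 H.

M ≈ 1.37 mH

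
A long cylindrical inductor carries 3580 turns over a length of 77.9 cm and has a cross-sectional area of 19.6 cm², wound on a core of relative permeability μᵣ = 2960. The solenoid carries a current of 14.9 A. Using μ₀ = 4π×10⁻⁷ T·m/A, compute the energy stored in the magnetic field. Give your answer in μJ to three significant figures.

A = 19.6 cm² = 1.960×10^-3 m².
L = μ₀μᵣN²A/ℓ = (4π×10⁻⁷)(2960)(3580)²(1.960×10^-3)/(0.779) = 119.9 H.
U = ½LI² = ½(119.9)(14.9)² = 1.331×10^4 J.

U ≈ 13300000000 μJ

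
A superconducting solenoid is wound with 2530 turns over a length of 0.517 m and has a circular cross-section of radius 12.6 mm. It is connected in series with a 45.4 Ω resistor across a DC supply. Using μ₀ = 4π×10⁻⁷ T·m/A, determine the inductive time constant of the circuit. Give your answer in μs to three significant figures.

A = πr² = π(1.260×10^-2 m)² = 4.988×10^-4 m².
L = μ₀N²A/ℓ = (4π×10⁻⁷)(2530)²(4.988×10^-4)/(0.517) = 7.760×10^-3 H.
τ = L/R = (7.760×10^-3)/(45.4) = 1.709×10^-4 s.

τ ≈ 171 μs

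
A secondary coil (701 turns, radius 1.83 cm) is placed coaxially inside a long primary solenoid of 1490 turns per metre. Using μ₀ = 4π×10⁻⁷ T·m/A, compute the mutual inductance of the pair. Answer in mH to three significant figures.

The outer solenoid produces a uniform field B₁ = μ₀n₁I₁ across the inner coil,
so the flux linkage is N₂Φ = N₂B₁A₂ = μ₀n₁N₂A₂·I₁, giving M = μ₀n₁N₂A₂.
A₂ = πr² = π(1.830×10^-2 m)² = 1.052×10^-3 m².
M = (4π×10⁻⁷)(1490)(701)(1.052×10^-3) = 1.381×10^-3 H.

M ≈ 1.38 mH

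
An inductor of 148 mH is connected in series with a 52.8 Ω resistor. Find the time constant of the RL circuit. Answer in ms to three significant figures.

τ = L/R = (0.148 H)/(52.8 Ω) = 2.803×10^-3 s.

τ ≈ 2.80 ms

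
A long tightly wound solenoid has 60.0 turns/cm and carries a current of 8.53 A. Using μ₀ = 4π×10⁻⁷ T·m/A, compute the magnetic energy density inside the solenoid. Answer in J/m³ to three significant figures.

u ≈ 1650 J/m³

B = μ₀nI = (4π×10⁻⁷)(6.000×10^3)(8.53) = 6.431×10^-2 T.
u = B²/(2μ₀) = (6.431×10^-2)²/(2×4π×10⁻⁷) = 1.646×10^3 J/m³.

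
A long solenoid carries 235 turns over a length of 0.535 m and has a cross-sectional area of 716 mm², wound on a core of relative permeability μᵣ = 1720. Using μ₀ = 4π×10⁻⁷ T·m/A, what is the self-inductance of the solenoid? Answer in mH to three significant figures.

A = 716 mm² = 7.160×10^-4 m².
For a long solenoid, L = μ₀μᵣN²A/ℓ.
L = (4π×10⁻⁷)(1720)(235)²(7.160×10^-4)/(0.535 m) = 0.1597 H.

L ≈ 160 mH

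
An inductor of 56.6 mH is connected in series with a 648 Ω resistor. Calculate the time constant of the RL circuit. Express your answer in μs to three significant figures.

τ ≈ 87.3 μs

τ = L/R = (5.660×10^-2 H)/(648 Ω) = 8.7346×10^-5 s.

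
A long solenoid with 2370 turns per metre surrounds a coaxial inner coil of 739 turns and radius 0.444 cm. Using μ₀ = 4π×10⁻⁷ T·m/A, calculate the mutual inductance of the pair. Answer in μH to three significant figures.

The outer solenoid produces a uniform field B₁ = μ₀n₁I₁ across the inner coil,
so the flux linkage is N₂Φ = N₂B₁A₂ = μ₀n₁N₂A₂·I₁, giving M = μ₀n₁N₂A₂.
A₂ = πr² = π(4.440×10^-3 m)² = 6.193×10^-5 m².
M = (4π×10⁻⁷)(2370)(739)(6.193×10^-5) = 1.363×10^-4 H.

M ≈ 136 μH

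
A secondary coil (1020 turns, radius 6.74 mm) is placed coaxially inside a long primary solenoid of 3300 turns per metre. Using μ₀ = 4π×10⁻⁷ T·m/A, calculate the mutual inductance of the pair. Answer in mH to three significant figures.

M ≈ 0.604 mH

The outer solenoid produces a uniform field B₁ = μ₀n₁I₁ across the inner coil,
so the flux linkage is N₂Φ = N₂B₁A₂ = μ₀n₁N₂A₂·I₁, giving M = μ₀n₁N₂A₂.
A₂ = πr² = π(6.740×10^-3 m)² = 1.427×10^-4 m².
M = (4π×10⁻⁷)(3300)(1020)(1.427×10^-4) = 6.037×10^-4 H.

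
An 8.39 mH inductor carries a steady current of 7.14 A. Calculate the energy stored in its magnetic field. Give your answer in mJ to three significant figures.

U ≈ 214 mJ

Stored magnetic energy: U = ½LI².
U = ½(8.390×10^-3 H)(7.14 A)² = 0.2139 J.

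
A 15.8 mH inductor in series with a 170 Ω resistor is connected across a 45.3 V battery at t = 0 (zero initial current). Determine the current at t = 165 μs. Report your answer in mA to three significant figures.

I ≈ 221 mA

τ = L/R = 1.580×10^-2/170 = 9.294×10^-5 s; final current I_∞ = ε/R = 45.3/170 = 0.26647 A.
I(t) = I_∞(1 − e^(−t/τ)) with t/τ = 1.775.
I = (0.26647)(1 − e^(−1.775)) = 0.2213 A.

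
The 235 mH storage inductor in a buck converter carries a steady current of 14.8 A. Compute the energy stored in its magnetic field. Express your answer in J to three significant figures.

U ≈ 25.7 J

Stored magnetic energy: U = ½LI².
U = ½(0.235 H)(14.8 A)² = 25.74 J.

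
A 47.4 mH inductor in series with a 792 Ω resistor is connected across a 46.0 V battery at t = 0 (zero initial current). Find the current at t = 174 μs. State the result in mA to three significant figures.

τ = L/R = 4.740×10^-2/792 = 5.9848×10^-5 s; final current I_∞ = ε/R = 46.0/792 = 5.808×10^-2 A.
I(t) = I_∞(1 − e^(−t/τ)) with t/τ = 2.907.
I = (5.808×10^-2)(1 − e^(−2.907)) = 5.491×10^-2 A.

I ≈ 54.9 mA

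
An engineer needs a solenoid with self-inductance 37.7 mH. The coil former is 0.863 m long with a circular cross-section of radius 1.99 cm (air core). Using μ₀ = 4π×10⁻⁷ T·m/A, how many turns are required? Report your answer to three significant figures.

A = πr² = π(1.990×10^-2 m)² = 1.244×10^-3 m².
From L = μ₀N²A/ℓ, N = √(Lℓ / (μ₀A)).
N = √[(3.770×10^-2)(0.863) / ((4π×10⁻⁷)×1.244×10^-3)] = √(2.081×10^7) ≈ 4561.9.

N ≈ 4560 turns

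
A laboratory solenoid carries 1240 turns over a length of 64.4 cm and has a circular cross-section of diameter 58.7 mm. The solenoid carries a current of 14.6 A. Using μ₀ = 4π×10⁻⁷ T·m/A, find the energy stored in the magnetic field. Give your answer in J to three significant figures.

A = π(d/2)² = π(2.935×10^-2 m)² = 2.706×10^-3 m².
L = μ₀N²A/ℓ = (4π×10⁻⁷)(1240)²(2.706×10^-3)/(0.644) = 8.120×10^-3 H.
U = ½LI² = ½(8.120×10^-3)(14.6)² = 0.8654 J.

U ≈ 0.865 J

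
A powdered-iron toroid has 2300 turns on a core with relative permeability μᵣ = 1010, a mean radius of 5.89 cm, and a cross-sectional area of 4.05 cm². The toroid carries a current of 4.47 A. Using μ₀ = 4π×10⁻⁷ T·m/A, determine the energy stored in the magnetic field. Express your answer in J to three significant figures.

U ≈ 73.4 J

L = μ₀μᵣN²A/(2πR) = (4π×10⁻⁷)(1010)(2300)²(4.050×10^-4)/(2π×5.890×10^-2) = 7.348 H.
U = ½LI² = ½(7.348)(4.47)² = 73.41 J.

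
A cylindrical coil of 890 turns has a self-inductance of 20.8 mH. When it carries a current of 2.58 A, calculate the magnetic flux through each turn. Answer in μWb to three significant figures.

Φ_B ≈ 60.3 μWb

From L = NΦ_B/I, the flux per turn is Φ_B = LI/N.
Φ_B = (2.080×10^-2 H)(2.58 A)/890 = 6.030×10^-5 Wb.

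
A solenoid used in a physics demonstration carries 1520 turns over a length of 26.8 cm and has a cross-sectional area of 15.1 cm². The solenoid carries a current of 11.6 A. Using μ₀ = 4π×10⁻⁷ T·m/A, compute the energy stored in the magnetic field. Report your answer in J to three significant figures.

U ≈ 1.10 J

A = 15.1 cm² = 1.510×10^-3 m².
L = μ₀N²A/ℓ = (4π×10⁻⁷)(1520)²(1.510×10^-3)/(0.268) = 1.636×10^-2 H.
U = ½LI² = ½(1.636×10^-2)(11.6)² = 1.101 J.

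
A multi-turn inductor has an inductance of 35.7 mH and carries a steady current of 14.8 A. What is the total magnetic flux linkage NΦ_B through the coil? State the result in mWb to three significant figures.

NΦ_B ≈ 528 mWb

From L = NΦ_B/I, the flux linkage is NΦ_B = LI.
NΦ_B = (3.570×10^-2 H)(14.8 A) = 0.5284 Wb.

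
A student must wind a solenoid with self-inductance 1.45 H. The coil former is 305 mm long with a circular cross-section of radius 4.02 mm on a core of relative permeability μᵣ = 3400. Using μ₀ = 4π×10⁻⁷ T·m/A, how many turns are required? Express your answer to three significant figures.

A = πr² = π(4.020×10^-3 m)² = 5.077×10^-5 m².
From L = μ₀μᵣN²A/ℓ, N = √(Lℓ / (μ₀μᵣA)).
N = √[(1.45)(0.305) / ((4π×10⁻⁷)(3400)×5.077×10^-5)] = √(2.039×10^6) ≈ 1427.9.

N ≈ 1430 turns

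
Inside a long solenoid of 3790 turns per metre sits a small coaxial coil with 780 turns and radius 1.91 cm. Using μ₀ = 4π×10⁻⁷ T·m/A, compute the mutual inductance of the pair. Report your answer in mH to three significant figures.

M ≈ 4.26 mH

The outer solenoid produces a uniform field B₁ = μ₀n₁I₁ across the inner coil,
so the flux linkage is N₂Φ = N₂B₁A₂ = μ₀n₁N₂A₂·I₁, giving M = μ₀n₁N₂A₂.
A₂ = πr² = π(1.910×10^-2 m)² = 1.146×10^-3 m².
M = (4π×10⁻⁷)(3790)(780)(1.146×10^-3) = 4.258×10^-3 H.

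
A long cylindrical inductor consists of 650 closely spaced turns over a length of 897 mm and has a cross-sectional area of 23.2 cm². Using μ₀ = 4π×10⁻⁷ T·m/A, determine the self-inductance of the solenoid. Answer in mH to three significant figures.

A = 23.2 cm² = 2.320×10^-3 m².
For a long solenoid, L = μ₀N²A/ℓ.
L = (4π×10⁻⁷)(650)²(2.320×10^-3)/(0.897 m) = 1.373×10^-3 H.

L ≈ 1.37 mH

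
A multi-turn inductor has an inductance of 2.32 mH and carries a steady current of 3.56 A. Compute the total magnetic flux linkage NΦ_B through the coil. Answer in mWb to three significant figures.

NΦ_B ≈ 8.26 mWb

From L = NΦ_B/I, the flux linkage is NΦ_B = LI.
NΦ_B = (2.320×10^-3 H)(3.56 A) = 8.259×10^-3 Wb.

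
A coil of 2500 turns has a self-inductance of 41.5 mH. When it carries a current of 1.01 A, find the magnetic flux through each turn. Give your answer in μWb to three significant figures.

Φ_B ≈ 16.8 μWb

From L = NΦ_B/I, the flux per turn is Φ_B = LI/N.
Φ_B = (4.150×10^-2 H)(1.01 A)/2500 = 1.677×10^-5 Wb.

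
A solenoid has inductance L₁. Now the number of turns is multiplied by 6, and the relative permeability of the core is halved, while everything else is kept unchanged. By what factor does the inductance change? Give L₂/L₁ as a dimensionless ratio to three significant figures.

L₂/L₁ = 18.0

For a solenoid, L ∝ μᵣN²A/ℓ.
L₂/L₁ = (6)^2 × (0.5) = 18.0.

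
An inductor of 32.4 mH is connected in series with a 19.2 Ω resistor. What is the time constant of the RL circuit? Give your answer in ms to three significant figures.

τ ≈ 1.69 ms

τ = L/R = (3.240×10^-2 H)/(19.2 Ω) = 1.688×10^-3 s.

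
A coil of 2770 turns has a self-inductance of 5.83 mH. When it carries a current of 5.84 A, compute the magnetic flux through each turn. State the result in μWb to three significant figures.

From L = NΦ_B/I, the flux per turn is Φ_B = LI/N.
Φ_B = (5.830×10^-3 H)(5.84 A)/2770 = 1.229×10^-5 Wb.

Φ_B ≈ 12.3 μWb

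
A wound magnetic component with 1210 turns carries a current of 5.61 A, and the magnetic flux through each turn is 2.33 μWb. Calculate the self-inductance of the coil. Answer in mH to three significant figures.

L ≈ 0.503 mH

Self-inductance is defined by L = NΦ_B/I (flux linkage over current).
L = (1210)(2.330×10^-6 Wb)/(5.61 A) = 5.025×10^-4 H.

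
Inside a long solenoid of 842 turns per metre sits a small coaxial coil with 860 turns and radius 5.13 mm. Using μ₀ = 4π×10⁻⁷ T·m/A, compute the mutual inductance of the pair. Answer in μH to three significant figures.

M ≈ 75.2 μH

The outer solenoid produces a uniform field B₁ = μ₀n₁I₁ across the inner coil,
so the flux linkage is N₂Φ = N₂B₁A₂ = μ₀n₁N₂A₂·I₁, giving M = μ₀n₁N₂A₂.
A₂ = πr² = π(5.130×10^-3 m)² = 8.268×10^-5 m².
M = (4π×10⁻⁷)(842)(860)(8.268×10^-5) = 7.523×10^-5 H.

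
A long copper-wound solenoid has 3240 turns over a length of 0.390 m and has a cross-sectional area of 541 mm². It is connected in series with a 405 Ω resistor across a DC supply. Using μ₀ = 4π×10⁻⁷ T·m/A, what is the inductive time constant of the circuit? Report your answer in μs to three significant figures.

A = 541 mm² = 5.410×10^-4 m².
L = μ₀N²A/ℓ = (4π×10⁻⁷)(3240)²(5.410×10^-4)/(0.39) = 1.830×10^-2 H.
τ = L/R = (1.830×10^-2)/(405) = 4.518×10^-5 s.

τ ≈ 45.2 μs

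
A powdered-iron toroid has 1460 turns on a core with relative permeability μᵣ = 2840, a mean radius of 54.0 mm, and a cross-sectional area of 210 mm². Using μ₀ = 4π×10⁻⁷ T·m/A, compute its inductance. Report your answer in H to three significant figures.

L ≈ 4.71 H

For a thin toroid, L = μ₀μᵣN²A/(2πR).
L = (4π×10⁻⁷)(2840)(1460)²(2.100×10^-4) / (2π×5.400×10^-2 m) = 4.708 H.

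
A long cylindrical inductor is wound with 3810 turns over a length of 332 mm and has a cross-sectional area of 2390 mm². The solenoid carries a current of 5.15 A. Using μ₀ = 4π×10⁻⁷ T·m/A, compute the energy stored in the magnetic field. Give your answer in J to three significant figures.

U ≈ 1.74 J

A = 2390 mm² = 2.390×10^-3 m².
L = μ₀N²A/ℓ = (4π×10⁻⁷)(3810)²(2.390×10^-3)/(0.332) = 0.1313 H.
U = ½LI² = ½(0.1313)(5.15)² = 1.741 J.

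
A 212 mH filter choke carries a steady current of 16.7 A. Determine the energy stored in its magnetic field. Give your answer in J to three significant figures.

Stored magnetic energy: U = ½LI².
U = ½(0.212 H)(16.7 A)² = 29.56 J.

U ≈ 29.6 J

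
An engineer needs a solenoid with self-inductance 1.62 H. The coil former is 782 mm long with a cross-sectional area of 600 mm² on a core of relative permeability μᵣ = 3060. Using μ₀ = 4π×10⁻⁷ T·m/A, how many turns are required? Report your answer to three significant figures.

N ≈ 741 turns

A = 600 mm² = 6.000×10^-4 m².
From L = μ₀μᵣN²A/ℓ, N = √(Lℓ / (μ₀μᵣA)).
N = √[(1.62)(0.782) / ((4π×10⁻⁷)(3060)×6.000×10^-4)] = √(5.491×10^5) ≈ 741.0.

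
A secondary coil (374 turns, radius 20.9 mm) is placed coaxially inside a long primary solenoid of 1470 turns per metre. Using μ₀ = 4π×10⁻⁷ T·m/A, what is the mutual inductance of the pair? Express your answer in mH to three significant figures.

The outer solenoid produces a uniform field B₁ = μ₀n₁I₁ across the inner coil,
so the flux linkage is N₂Φ = N₂B₁A₂ = μ₀n₁N₂A₂·I₁, giving M = μ₀n₁N₂A₂.
A₂ = πr² = π(2.090×10^-2 m)² = 1.372×10^-3 m².
M = (4π×10⁻⁷)(1470)(374)(1.372×10^-3) = 9.481×10^-4 H.

M ≈ 0.948 mH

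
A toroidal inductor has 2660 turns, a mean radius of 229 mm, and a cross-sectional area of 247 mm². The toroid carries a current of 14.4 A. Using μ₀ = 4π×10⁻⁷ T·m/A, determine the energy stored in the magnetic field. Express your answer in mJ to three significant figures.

U ≈ 158 mJ

L = μ₀N²A/(2πR) = (4π×10⁻⁷)(2660)²(2.470×10^-4)/(2π×0.229) = 1.526×10^-3 H.
U = ½LI² = ½(1.526×10^-3)(14.4)² = 0.1583 J.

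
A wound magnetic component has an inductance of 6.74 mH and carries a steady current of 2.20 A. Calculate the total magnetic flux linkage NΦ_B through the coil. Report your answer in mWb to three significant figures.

NΦ_B ≈ 14.8 mWb

From L = NΦ_B/I, the flux linkage is NΦ_B = LI.
NΦ_B = (6.740×10^-3 H)(2.20 A) = 1.483×10^-2 Wb.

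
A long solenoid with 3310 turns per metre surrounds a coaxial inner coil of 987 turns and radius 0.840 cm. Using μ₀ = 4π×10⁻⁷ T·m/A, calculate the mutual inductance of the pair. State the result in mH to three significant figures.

The outer solenoid produces a uniform field B₁ = μ₀n₁I₁ across the inner coil,
so the flux linkage is N₂Φ = N₂B₁A₂ = μ₀n₁N₂A₂·I₁, giving M = μ₀n₁N₂A₂.
A₂ = πr² = π(8.400×10^-3 m)² = 2.217×10^-4 m².
M = (4π×10⁻⁷)(3310)(987)(2.217×10^-4) = 9.100×10^-4 H.

M ≈ 0.910 mH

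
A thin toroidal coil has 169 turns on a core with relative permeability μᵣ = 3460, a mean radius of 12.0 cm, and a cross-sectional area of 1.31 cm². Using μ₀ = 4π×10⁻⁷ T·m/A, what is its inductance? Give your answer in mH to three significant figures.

For a thin toroid, L = μ₀μᵣN²A/(2πR).
L = (4π×10⁻⁷)(3460)(169)²(1.310×10^-4) / (2π×0.12 m) = 2.158×10^-2 H.

L ≈ 21.6 mH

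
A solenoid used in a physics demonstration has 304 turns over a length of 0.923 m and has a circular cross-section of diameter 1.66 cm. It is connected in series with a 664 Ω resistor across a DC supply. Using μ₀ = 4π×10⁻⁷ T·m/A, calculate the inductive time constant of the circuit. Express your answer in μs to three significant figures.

τ ≈ 0.0410 μs

A = π(d/2)² = π(8.300×10^-3 m)² = 2.164×10^-4 m².
L = μ₀N²A/ℓ = (4π×10⁻⁷)(304)²(2.164×10^-4)/(0.923) = 2.723×10^-5 H.
τ = L/R = (2.723×10^-5)/(664) = 4.101×10^-8 s.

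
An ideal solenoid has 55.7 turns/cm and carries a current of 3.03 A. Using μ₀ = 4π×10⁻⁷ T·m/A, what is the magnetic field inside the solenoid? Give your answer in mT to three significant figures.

Inside a long solenoid, B = μ₀nI.
B = (4π×10⁻⁷)(5.570×10^3 m⁻¹)(3.03 A) = 2.121×10^-2 T.

B ≈ 21.2 mT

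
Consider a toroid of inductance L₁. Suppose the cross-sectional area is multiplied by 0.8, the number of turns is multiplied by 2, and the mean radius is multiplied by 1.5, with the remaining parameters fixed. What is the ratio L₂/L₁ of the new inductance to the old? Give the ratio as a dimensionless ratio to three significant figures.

L₂/L₁ = 2.13

For a toroid, L ∝ μᵣN²A/R.
L₂/L₁ = (0.8) × (2)^2 × (1.5)^-1 = 2.13.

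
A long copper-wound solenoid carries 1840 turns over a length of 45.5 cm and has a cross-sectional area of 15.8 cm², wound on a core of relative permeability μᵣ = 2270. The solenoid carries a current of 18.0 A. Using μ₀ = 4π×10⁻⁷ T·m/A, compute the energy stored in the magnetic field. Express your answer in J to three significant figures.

A = 15.8 cm² = 1.580×10^-3 m².
L = μ₀μᵣN²A/ℓ = (4π×10⁻⁷)(2270)(1840)²(1.580×10^-3)/(0.455) = 33.54 H.
U = ½LI² = ½(33.54)(18.0)² = 5.433×10^3 J.

U ≈ 5430 J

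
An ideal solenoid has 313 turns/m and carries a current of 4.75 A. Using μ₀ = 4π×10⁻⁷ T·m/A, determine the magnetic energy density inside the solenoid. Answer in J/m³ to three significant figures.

u ≈ 1.39 J/m³

B = μ₀nI = (4π×10⁻⁷)(313)(4.75) = 1.868×10^-3 T.
u = B²/(2μ₀) = (1.868×10^-3)²/(2×4π×10⁻⁷) = 1.389 J/m³.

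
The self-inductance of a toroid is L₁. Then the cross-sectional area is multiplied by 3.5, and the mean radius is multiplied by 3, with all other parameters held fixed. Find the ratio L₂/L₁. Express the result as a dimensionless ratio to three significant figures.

L₂/L₁ = 1.17

For a toroid, L ∝ μᵣN²A/R.
L₂/L₁ = (3.5) × (3)^-1 = 1.17.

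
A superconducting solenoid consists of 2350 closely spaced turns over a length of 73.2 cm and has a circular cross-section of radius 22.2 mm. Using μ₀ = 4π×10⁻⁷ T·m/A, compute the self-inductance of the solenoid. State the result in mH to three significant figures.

L ≈ 14.7 mH

A = πr² = π(2.220×10^-2 m)² = 1.548×10^-3 m².
For a long solenoid, L = μ₀N²A/ℓ.
L = (4π×10⁻⁷)(2350)²(1.548×10^-3)/(0.732 m) = 1.468×10^-2 H.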